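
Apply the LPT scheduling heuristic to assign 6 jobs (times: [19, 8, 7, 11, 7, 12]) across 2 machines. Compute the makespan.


Sort jobs in decreasing order (LPT): [19, 12, 11, 8, 7, 7]
Assign each job to the least loaded machine:
  Machine 1: jobs [19, 8, 7], load = 34
  Machine 2: jobs [12, 11, 7], load = 30
Makespan = max load = 34

34


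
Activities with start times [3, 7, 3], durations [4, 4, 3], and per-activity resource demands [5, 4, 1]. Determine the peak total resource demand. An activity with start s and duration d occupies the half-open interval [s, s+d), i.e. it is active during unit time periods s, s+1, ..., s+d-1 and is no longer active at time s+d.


Each activity i is active on [start_i, start_i + duration_i).
Compute total resource usage per time slot:
  t=0: active resources = [], total = 0
  t=1: active resources = [], total = 0
  t=2: active resources = [], total = 0
  t=3: active resources = [5, 1], total = 6
  t=4: active resources = [5, 1], total = 6
  t=5: active resources = [5, 1], total = 6
  t=6: active resources = [5], total = 5
  t=7: active resources = [4], total = 4
  t=8: active resources = [4], total = 4
  t=9: active resources = [4], total = 4
  t=10: active resources = [4], total = 4
Peak resource demand = 6

6


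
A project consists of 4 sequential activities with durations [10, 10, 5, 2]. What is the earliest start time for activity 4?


Activity 4 starts after activities 1 through 3 complete.
Predecessor durations: [10, 10, 5]
ES = 10 + 10 + 5 = 25

25


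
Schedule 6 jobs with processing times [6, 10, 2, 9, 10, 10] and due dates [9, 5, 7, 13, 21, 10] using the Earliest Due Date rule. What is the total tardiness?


Sort by due date (EDD order): [(10, 5), (2, 7), (6, 9), (10, 10), (9, 13), (10, 21)]
Compute completion times and tardiness:
  Job 1: p=10, d=5, C=10, tardiness=max(0,10-5)=5
  Job 2: p=2, d=7, C=12, tardiness=max(0,12-7)=5
  Job 3: p=6, d=9, C=18, tardiness=max(0,18-9)=9
  Job 4: p=10, d=10, C=28, tardiness=max(0,28-10)=18
  Job 5: p=9, d=13, C=37, tardiness=max(0,37-13)=24
  Job 6: p=10, d=21, C=47, tardiness=max(0,47-21)=26
Total tardiness = 87

87


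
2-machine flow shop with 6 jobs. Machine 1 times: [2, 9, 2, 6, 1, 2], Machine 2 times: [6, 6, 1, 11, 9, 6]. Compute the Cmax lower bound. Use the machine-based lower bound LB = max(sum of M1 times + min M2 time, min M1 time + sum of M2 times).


LB1 = sum(M1 times) + min(M2 times) = 22 + 1 = 23
LB2 = min(M1 times) + sum(M2 times) = 1 + 39 = 40
Lower bound = max(LB1, LB2) = max(23, 40) = 40

40


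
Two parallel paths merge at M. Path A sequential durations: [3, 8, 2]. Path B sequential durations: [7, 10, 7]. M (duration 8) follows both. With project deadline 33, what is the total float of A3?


Forward pass: ES(A3) = sum of predecessors on chain A = 11
EF = ES + duration = 11 + 2 = 13
Backward pass: LF(M) = deadline = 33; LS(M) = 33 - 8 = 25
LF(A3) = LS(M) - sum(successors on chain A) = 25 - 0 = 25
LS = LF - duration = 25 - 2 = 23
Total float = LS - ES = 23 - 11 = 12

12


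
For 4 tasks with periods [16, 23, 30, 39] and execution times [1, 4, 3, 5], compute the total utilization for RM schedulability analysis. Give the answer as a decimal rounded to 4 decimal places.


Compute individual utilizations (exact fractions):
  Task 1: C/T = 1/16 (approx. 0.0625)
  Task 2: C/T = 4/23 (approx. 0.1739)
  Task 3: C/T = 3/30 = 1/10 (approx. 0.1)
  Task 4: C/T = 5/39 (approx. 0.1282)
Total utilization U = 1/16 + 4/23 + 1/10 + 5/39 = 33341/71760
Rounded to 4 decimal places: U = 0.4646
RM (Liu & Layland) bound for 4 tasks = 0.756828; compare with U = 33341/71760 (approx. 0.464618)
U <= bound, so schedulable by RM sufficient condition.

0.4646


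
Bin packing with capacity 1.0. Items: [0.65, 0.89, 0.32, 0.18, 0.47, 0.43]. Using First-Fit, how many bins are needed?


Place items sequentially using First-Fit:
  Item 0.65 -> new Bin 1
  Item 0.89 -> new Bin 2
  Item 0.32 -> Bin 1 (now 0.97)
  Item 0.18 -> new Bin 3
  Item 0.47 -> Bin 3 (now 0.65)
  Item 0.43 -> new Bin 4
Total bins used = 4

4


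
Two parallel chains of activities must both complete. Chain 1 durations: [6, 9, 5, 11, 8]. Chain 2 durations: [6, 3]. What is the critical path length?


Path A total = 6 + 9 + 5 + 11 + 8 = 39
Path B total = 6 + 3 = 9
Critical path = longest path = max(39, 9) = 39

39


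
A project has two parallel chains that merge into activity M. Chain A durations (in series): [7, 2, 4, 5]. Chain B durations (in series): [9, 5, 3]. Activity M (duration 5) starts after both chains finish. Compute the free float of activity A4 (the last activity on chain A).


ES(A4) = sum of predecessors on chain A = 13
EF(A4) = ES + duration = 13 + 5 = 18
Successor of A4 is M. ES(M) = max(sum(A), sum(B)) = max(18, 17) = 18
Free float = ES(successor) - EF(current) = 18 - 18 = 0

0


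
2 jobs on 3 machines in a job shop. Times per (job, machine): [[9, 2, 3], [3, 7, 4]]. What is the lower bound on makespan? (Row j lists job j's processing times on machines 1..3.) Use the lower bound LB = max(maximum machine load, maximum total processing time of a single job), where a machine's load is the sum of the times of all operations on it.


Machine loads:
  Machine 1: 9 + 3 = 12
  Machine 2: 2 + 7 = 9
  Machine 3: 3 + 4 = 7
Max machine load = 12
Job totals:
  Job 1: 14
  Job 2: 14
Max job total = 14
Lower bound = max(12, 14) = 14

14


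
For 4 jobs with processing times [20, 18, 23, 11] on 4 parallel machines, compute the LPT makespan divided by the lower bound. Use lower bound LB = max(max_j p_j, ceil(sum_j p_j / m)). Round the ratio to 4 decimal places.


LPT order: [23, 20, 18, 11]
Machine loads after assignment: [23, 20, 18, 11]
LPT makespan = 23
Lower bound = max(max_job, ceil(total/4)) = max(23, 18) = 23
Ratio = 23 / 23 = 1.0

1.0


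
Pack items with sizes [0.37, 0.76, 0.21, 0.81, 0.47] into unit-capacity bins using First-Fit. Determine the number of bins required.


Place items sequentially using First-Fit:
  Item 0.37 -> new Bin 1
  Item 0.76 -> new Bin 2
  Item 0.21 -> Bin 1 (now 0.58)
  Item 0.81 -> new Bin 3
  Item 0.47 -> new Bin 4
Total bins used = 4

4


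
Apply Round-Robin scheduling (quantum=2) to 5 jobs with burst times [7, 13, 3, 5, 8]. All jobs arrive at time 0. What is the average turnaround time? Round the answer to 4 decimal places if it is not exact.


Time quantum = 2
Execution trace:
  J1 runs 2 units, time = 2
  J2 runs 2 units, time = 4
  J3 runs 2 units, time = 6
  J4 runs 2 units, time = 8
  J5 runs 2 units, time = 10
  J1 runs 2 units, time = 12
  J2 runs 2 units, time = 14
  J3 runs 1 units, time = 15
  J4 runs 2 units, time = 17
  J5 runs 2 units, time = 19
  J1 runs 2 units, time = 21
  J2 runs 2 units, time = 23
  J4 runs 1 units, time = 24
  J5 runs 2 units, time = 26
  J1 runs 1 units, time = 27
  J2 runs 2 units, time = 29
  J5 runs 2 units, time = 31
  J2 runs 2 units, time = 33
  J2 runs 2 units, time = 35
  J2 runs 1 units, time = 36
Finish times: [27, 36, 15, 24, 31]
Average turnaround = 133/5 = 26.6

26.6


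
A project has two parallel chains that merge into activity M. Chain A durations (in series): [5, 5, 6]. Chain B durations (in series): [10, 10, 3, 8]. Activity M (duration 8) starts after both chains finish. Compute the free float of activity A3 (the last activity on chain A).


ES(A3) = sum of predecessors on chain A = 10
EF(A3) = ES + duration = 10 + 6 = 16
Successor of A3 is M. ES(M) = max(sum(A), sum(B)) = max(16, 31) = 31
Free float = ES(successor) - EF(current) = 31 - 16 = 15

15


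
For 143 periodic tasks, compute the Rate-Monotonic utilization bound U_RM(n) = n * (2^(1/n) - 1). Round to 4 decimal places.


Compute 2^(1/143) = 1.0048589497
Subtract 1: 1.0048589497 - 1 = 0.0048589497
Multiply by n: 143 * 0.0048589497 = 0.6948298071
Round to 4 dp: 0.6948

0.6948


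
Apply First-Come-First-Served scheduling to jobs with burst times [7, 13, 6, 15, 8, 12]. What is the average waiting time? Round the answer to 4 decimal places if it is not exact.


FCFS order (as given): [7, 13, 6, 15, 8, 12]
Waiting times:
  Job 1: wait = 0
  Job 2: wait = 7
  Job 3: wait = 20
  Job 4: wait = 26
  Job 5: wait = 41
  Job 6: wait = 49
Sum of waiting times = 143
Average waiting time = 143/6 = 23.8333

23.8333


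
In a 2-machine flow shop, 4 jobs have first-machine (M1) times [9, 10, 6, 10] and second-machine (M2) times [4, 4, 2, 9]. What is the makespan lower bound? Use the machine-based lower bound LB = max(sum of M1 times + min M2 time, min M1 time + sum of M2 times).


LB1 = sum(M1 times) + min(M2 times) = 35 + 2 = 37
LB2 = min(M1 times) + sum(M2 times) = 6 + 19 = 25
Lower bound = max(LB1, LB2) = max(37, 25) = 37

37


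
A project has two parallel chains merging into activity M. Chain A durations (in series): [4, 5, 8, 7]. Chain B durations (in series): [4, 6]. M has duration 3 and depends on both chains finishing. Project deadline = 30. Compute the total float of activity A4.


Forward pass: ES(A4) = sum of predecessors on chain A = 17
EF = ES + duration = 17 + 7 = 24
Backward pass: LF(M) = deadline = 30; LS(M) = 30 - 3 = 27
LF(A4) = LS(M) - sum(successors on chain A) = 27 - 0 = 27
LS = LF - duration = 27 - 7 = 20
Total float = LS - ES = 20 - 17 = 3

3


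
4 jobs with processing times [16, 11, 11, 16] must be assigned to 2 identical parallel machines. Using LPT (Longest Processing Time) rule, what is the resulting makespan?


Sort jobs in decreasing order (LPT): [16, 16, 11, 11]
Assign each job to the least loaded machine:
  Machine 1: jobs [16, 11], load = 27
  Machine 2: jobs [16, 11], load = 27
Makespan = max load = 27

27


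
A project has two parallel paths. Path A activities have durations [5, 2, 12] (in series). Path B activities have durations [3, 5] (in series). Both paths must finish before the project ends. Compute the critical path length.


Path A total = 5 + 2 + 12 = 19
Path B total = 3 + 5 = 8
Critical path = longest path = max(19, 8) = 19

19


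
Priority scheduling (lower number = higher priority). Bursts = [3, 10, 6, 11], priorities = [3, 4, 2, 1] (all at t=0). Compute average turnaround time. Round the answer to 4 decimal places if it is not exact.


Sort by priority (ascending = highest first):
Order: [(1, 11), (2, 6), (3, 3), (4, 10)]
Completion times:
  Priority 1, burst=11, C=11
  Priority 2, burst=6, C=17
  Priority 3, burst=3, C=20
  Priority 4, burst=10, C=30
Average turnaround = 78/4 = 19.5

19.5


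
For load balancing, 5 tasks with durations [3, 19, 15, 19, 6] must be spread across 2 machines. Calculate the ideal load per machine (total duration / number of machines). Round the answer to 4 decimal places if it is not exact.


Total processing time = 3 + 19 + 15 + 19 + 6 = 62
Number of machines = 2
Ideal balanced load = 62 / 2 = 31.0

31.0


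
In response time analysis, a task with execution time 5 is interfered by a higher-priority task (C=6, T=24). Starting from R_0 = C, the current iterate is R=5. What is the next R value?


R_next = C + ceil(R_prev / T_hp) * C_hp
ceil(5 / 24) = ceil(0.2083) = 1
Interference = 1 * 6 = 6
R_next = 5 + 6 = 11

11


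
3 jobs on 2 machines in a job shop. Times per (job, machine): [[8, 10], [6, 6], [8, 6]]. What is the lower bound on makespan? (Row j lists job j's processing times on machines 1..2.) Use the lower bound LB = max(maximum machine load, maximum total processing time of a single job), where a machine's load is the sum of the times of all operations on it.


Machine loads:
  Machine 1: 8 + 6 + 8 = 22
  Machine 2: 10 + 6 + 6 = 22
Max machine load = 22
Job totals:
  Job 1: 18
  Job 2: 12
  Job 3: 14
Max job total = 18
Lower bound = max(22, 18) = 22

22


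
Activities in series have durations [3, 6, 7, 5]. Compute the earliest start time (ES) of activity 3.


Activity 3 starts after activities 1 through 2 complete.
Predecessor durations: [3, 6]
ES = 3 + 6 = 9

9


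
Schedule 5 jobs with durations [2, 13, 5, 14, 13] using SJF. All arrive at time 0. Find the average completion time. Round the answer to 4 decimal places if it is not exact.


SJF order (ascending): [2, 5, 13, 13, 14]
Completion times:
  Job 1: burst=2, C=2
  Job 2: burst=5, C=7
  Job 3: burst=13, C=20
  Job 4: burst=13, C=33
  Job 5: burst=14, C=47
Average completion = 109/5 = 21.8

21.8


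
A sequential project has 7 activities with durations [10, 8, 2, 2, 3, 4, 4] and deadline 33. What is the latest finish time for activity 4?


LF(activity 4) = deadline - sum of successor durations
Successors: activities 5 through 7 with durations [3, 4, 4]
Sum of successor durations = 11
LF = 33 - 11 = 22

22


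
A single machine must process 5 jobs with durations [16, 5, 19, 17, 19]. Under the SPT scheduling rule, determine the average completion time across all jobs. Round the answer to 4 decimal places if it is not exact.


Sort jobs by processing time (SPT order): [5, 16, 17, 19, 19]
Compute completion times sequentially:
  Job 1: processing = 5, completes at 5
  Job 2: processing = 16, completes at 21
  Job 3: processing = 17, completes at 38
  Job 4: processing = 19, completes at 57
  Job 5: processing = 19, completes at 76
Sum of completion times = 197
Average completion time = 197/5 = 39.4

39.4


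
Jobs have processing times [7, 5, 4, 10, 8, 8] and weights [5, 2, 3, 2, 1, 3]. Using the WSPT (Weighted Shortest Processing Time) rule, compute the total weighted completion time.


Compute p/w ratios and sort ascending (WSPT): [(4, 3), (7, 5), (5, 2), (8, 3), (10, 2), (8, 1)]
Compute weighted completion times:
  Job (p=4,w=3): C=4, w*C=3*4=12
  Job (p=7,w=5): C=11, w*C=5*11=55
  Job (p=5,w=2): C=16, w*C=2*16=32
  Job (p=8,w=3): C=24, w*C=3*24=72
  Job (p=10,w=2): C=34, w*C=2*34=68
  Job (p=8,w=1): C=42, w*C=1*42=42
Total weighted completion time = 281

281


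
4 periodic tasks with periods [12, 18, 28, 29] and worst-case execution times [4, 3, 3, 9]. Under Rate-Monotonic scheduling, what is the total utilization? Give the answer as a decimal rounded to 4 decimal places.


Compute individual utilizations (exact fractions):
  Task 1: C/T = 4/12 = 1/3 (approx. 0.3333)
  Task 2: C/T = 3/18 = 1/6 (approx. 0.1667)
  Task 3: C/T = 3/28 (approx. 0.1071)
  Task 4: C/T = 9/29 (approx. 0.3103)
Total utilization U = 1/3 + 1/6 + 3/28 + 9/29 = 745/812
Rounded to 4 decimal places: U = 0.9175
RM (Liu & Layland) bound for 4 tasks = 0.756828; compare with U = 745/812 (approx. 0.917488)
bound < U <= 1, so the RM sufficient condition is not met (inconclusive; an exact test such as response-time analysis is needed).

0.9175


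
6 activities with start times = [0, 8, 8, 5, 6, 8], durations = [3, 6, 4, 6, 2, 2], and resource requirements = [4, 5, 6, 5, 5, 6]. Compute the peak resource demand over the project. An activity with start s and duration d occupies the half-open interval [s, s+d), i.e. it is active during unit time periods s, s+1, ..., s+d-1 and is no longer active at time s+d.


Each activity i is active on [start_i, start_i + duration_i).
Compute total resource usage per time slot:
  t=0: active resources = [4], total = 4
  t=1: active resources = [4], total = 4
  t=2: active resources = [4], total = 4
  t=3: active resources = [], total = 0
  t=4: active resources = [], total = 0
  t=5: active resources = [5], total = 5
  t=6: active resources = [5, 5], total = 10
  t=7: active resources = [5, 5], total = 10
  t=8: active resources = [5, 6, 5, 6], total = 22
  t=9: active resources = [5, 6, 5, 6], total = 22
  t=10: active resources = [5, 6, 5], total = 16
  t=11: active resources = [5, 6], total = 11
  t=12: active resources = [5], total = 5
  t=13: active resources = [5], total = 5
Peak resource demand = 22

22


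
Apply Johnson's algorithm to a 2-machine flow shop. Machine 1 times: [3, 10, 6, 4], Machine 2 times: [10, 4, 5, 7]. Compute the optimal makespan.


Apply Johnson's rule:
  Group 1 (a <= b): [(1, 3, 10), (4, 4, 7)]
  Group 2 (a > b): [(3, 6, 5), (2, 10, 4)]
Optimal job order: [1, 4, 3, 2]
Schedule:
  Job 1: M1 done at 3, M2 done at 13
  Job 4: M1 done at 7, M2 done at 20
  Job 3: M1 done at 13, M2 done at 25
  Job 2: M1 done at 23, M2 done at 29
Makespan = 29

29


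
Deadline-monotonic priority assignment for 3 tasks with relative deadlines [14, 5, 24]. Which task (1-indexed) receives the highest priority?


Sort tasks by relative deadline (ascending):
  Task 2: deadline = 5
  Task 1: deadline = 14
  Task 3: deadline = 24
Priority order (highest first): [2, 1, 3]
Highest priority task = 2

2


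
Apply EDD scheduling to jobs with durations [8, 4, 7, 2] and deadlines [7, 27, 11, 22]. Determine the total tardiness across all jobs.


Sort by due date (EDD order): [(8, 7), (7, 11), (2, 22), (4, 27)]
Compute completion times and tardiness:
  Job 1: p=8, d=7, C=8, tardiness=max(0,8-7)=1
  Job 2: p=7, d=11, C=15, tardiness=max(0,15-11)=4
  Job 3: p=2, d=22, C=17, tardiness=max(0,17-22)=0
  Job 4: p=4, d=27, C=21, tardiness=max(0,21-27)=0
Total tardiness = 5

5


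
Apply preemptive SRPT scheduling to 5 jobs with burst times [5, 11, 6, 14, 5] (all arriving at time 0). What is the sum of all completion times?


Since all jobs arrive at t=0, SRPT equals SPT ordering.
SPT order: [5, 5, 6, 11, 14]
Completion times:
  Job 1: p=5, C=5
  Job 2: p=5, C=10
  Job 3: p=6, C=16
  Job 4: p=11, C=27
  Job 5: p=14, C=41
Total completion time = 5 + 10 + 16 + 27 + 41 = 99

99


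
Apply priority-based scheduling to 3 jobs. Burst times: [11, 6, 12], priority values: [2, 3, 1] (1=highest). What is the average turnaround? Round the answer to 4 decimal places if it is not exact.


Sort by priority (ascending = highest first):
Order: [(1, 12), (2, 11), (3, 6)]
Completion times:
  Priority 1, burst=12, C=12
  Priority 2, burst=11, C=23
  Priority 3, burst=6, C=29
Average turnaround = 64/3 = 21.3333

21.3333


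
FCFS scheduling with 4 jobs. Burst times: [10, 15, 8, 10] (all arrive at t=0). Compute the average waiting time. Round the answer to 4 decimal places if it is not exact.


FCFS order (as given): [10, 15, 8, 10]
Waiting times:
  Job 1: wait = 0
  Job 2: wait = 10
  Job 3: wait = 25
  Job 4: wait = 33
Sum of waiting times = 68
Average waiting time = 68/4 = 17.0

17.0


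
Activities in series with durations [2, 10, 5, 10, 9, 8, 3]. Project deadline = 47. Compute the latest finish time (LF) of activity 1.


LF(activity 1) = deadline - sum of successor durations
Successors: activities 2 through 7 with durations [10, 5, 10, 9, 8, 3]
Sum of successor durations = 45
LF = 47 - 45 = 2

2


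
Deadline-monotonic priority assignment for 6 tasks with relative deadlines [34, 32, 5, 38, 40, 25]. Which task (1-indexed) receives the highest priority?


Sort tasks by relative deadline (ascending):
  Task 3: deadline = 5
  Task 6: deadline = 25
  Task 2: deadline = 32
  Task 1: deadline = 34
  Task 4: deadline = 38
  Task 5: deadline = 40
Priority order (highest first): [3, 6, 2, 1, 4, 5]
Highest priority task = 3

3


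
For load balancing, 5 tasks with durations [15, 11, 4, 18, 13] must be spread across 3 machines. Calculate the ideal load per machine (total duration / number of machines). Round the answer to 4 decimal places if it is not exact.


Total processing time = 15 + 11 + 4 + 18 + 13 = 61
Number of machines = 3
Ideal balanced load = 61 / 3 = 20.3333

20.3333


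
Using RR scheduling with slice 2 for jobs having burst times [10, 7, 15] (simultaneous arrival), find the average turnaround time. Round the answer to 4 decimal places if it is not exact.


Time quantum = 2
Execution trace:
  J1 runs 2 units, time = 2
  J2 runs 2 units, time = 4
  J3 runs 2 units, time = 6
  J1 runs 2 units, time = 8
  J2 runs 2 units, time = 10
  J3 runs 2 units, time = 12
  J1 runs 2 units, time = 14
  J2 runs 2 units, time = 16
  J3 runs 2 units, time = 18
  J1 runs 2 units, time = 20
  J2 runs 1 units, time = 21
  J3 runs 2 units, time = 23
  J1 runs 2 units, time = 25
  J3 runs 2 units, time = 27
  J3 runs 2 units, time = 29
  J3 runs 2 units, time = 31
  J3 runs 1 units, time = 32
Finish times: [25, 21, 32]
Average turnaround = 78/3 = 26.0

26.0


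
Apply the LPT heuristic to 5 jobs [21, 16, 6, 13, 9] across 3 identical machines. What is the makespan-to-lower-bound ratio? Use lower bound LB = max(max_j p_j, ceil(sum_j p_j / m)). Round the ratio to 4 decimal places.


LPT order: [21, 16, 13, 9, 6]
Machine loads after assignment: [21, 22, 22]
LPT makespan = 22
Lower bound = max(max_job, ceil(total/3)) = max(21, 22) = 22
Ratio = 22 / 22 = 1.0

1.0


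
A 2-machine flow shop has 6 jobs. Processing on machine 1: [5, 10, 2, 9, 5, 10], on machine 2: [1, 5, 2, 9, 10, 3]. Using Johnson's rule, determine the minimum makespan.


Apply Johnson's rule:
  Group 1 (a <= b): [(3, 2, 2), (5, 5, 10), (4, 9, 9)]
  Group 2 (a > b): [(2, 10, 5), (6, 10, 3), (1, 5, 1)]
Optimal job order: [3, 5, 4, 2, 6, 1]
Schedule:
  Job 3: M1 done at 2, M2 done at 4
  Job 5: M1 done at 7, M2 done at 17
  Job 4: M1 done at 16, M2 done at 26
  Job 2: M1 done at 26, M2 done at 31
  Job 6: M1 done at 36, M2 done at 39
  Job 1: M1 done at 41, M2 done at 42
Makespan = 42

42


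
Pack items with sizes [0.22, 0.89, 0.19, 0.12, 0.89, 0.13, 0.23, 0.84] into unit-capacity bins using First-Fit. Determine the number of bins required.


Place items sequentially using First-Fit:
  Item 0.22 -> new Bin 1
  Item 0.89 -> new Bin 2
  Item 0.19 -> Bin 1 (now 0.41)
  Item 0.12 -> Bin 1 (now 0.53)
  Item 0.89 -> new Bin 3
  Item 0.13 -> Bin 1 (now 0.66)
  Item 0.23 -> Bin 1 (now 0.89)
  Item 0.84 -> new Bin 4
Total bins used = 4

4


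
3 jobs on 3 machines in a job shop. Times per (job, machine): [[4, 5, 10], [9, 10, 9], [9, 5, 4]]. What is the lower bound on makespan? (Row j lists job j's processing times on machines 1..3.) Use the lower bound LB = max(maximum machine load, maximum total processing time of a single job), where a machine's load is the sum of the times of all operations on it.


Machine loads:
  Machine 1: 4 + 9 + 9 = 22
  Machine 2: 5 + 10 + 5 = 20
  Machine 3: 10 + 9 + 4 = 23
Max machine load = 23
Job totals:
  Job 1: 19
  Job 2: 28
  Job 3: 18
Max job total = 28
Lower bound = max(23, 28) = 28

28


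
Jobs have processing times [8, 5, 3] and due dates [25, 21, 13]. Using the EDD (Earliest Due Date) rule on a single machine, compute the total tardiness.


Sort by due date (EDD order): [(3, 13), (5, 21), (8, 25)]
Compute completion times and tardiness:
  Job 1: p=3, d=13, C=3, tardiness=max(0,3-13)=0
  Job 2: p=5, d=21, C=8, tardiness=max(0,8-21)=0
  Job 3: p=8, d=25, C=16, tardiness=max(0,16-25)=0
Total tardiness = 0

0


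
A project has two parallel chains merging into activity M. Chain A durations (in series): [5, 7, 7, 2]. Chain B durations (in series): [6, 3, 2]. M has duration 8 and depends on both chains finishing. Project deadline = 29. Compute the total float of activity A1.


Forward pass: ES(A1) = sum of predecessors on chain A = 0
EF = ES + duration = 0 + 5 = 5
Backward pass: LF(M) = deadline = 29; LS(M) = 29 - 8 = 21
LF(A1) = LS(M) - sum(successors on chain A) = 21 - 16 = 5
LS = LF - duration = 5 - 5 = 0
Total float = LS - ES = 0 - 0 = 0

0


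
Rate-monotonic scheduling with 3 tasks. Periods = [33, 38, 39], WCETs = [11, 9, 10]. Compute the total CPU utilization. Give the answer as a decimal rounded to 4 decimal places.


Compute individual utilizations (exact fractions):
  Task 1: C/T = 11/33 = 1/3 (approx. 0.3333)
  Task 2: C/T = 9/38 (approx. 0.2368)
  Task 3: C/T = 10/39 (approx. 0.2564)
Total utilization U = 1/3 + 9/38 + 10/39 = 1225/1482
Rounded to 4 decimal places: U = 0.8266
RM (Liu & Layland) bound for 3 tasks = 0.779763; compare with U = 1225/1482 (approx. 0.826586)
bound < U <= 1, so the RM sufficient condition is not met (inconclusive; an exact test such as response-time analysis is needed).

0.8266


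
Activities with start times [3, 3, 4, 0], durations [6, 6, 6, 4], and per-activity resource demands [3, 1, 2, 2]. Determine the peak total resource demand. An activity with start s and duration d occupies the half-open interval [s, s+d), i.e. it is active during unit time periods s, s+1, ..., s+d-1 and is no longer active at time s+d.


Each activity i is active on [start_i, start_i + duration_i).
Compute total resource usage per time slot:
  t=0: active resources = [2], total = 2
  t=1: active resources = [2], total = 2
  t=2: active resources = [2], total = 2
  t=3: active resources = [3, 1, 2], total = 6
  t=4: active resources = [3, 1, 2], total = 6
  t=5: active resources = [3, 1, 2], total = 6
  t=6: active resources = [3, 1, 2], total = 6
  t=7: active resources = [3, 1, 2], total = 6
  t=8: active resources = [3, 1, 2], total = 6
  t=9: active resources = [2], total = 2
Peak resource demand = 6

6


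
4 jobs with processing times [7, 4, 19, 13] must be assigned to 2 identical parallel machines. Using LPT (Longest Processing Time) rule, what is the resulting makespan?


Sort jobs in decreasing order (LPT): [19, 13, 7, 4]
Assign each job to the least loaded machine:
  Machine 1: jobs [19, 4], load = 23
  Machine 2: jobs [13, 7], load = 20
Makespan = max load = 23

23


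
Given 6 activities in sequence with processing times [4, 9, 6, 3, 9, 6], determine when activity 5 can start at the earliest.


Activity 5 starts after activities 1 through 4 complete.
Predecessor durations: [4, 9, 6, 3]
ES = 4 + 9 + 6 + 3 = 22

22


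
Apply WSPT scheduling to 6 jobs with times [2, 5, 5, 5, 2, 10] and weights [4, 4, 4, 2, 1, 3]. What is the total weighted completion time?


Compute p/w ratios and sort ascending (WSPT): [(2, 4), (5, 4), (5, 4), (2, 1), (5, 2), (10, 3)]
Compute weighted completion times:
  Job (p=2,w=4): C=2, w*C=4*2=8
  Job (p=5,w=4): C=7, w*C=4*7=28
  Job (p=5,w=4): C=12, w*C=4*12=48
  Job (p=2,w=1): C=14, w*C=1*14=14
  Job (p=5,w=2): C=19, w*C=2*19=38
  Job (p=10,w=3): C=29, w*C=3*29=87
Total weighted completion time = 223

223


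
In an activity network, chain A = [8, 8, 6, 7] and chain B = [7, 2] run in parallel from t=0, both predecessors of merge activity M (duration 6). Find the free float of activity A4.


ES(A4) = sum of predecessors on chain A = 22
EF(A4) = ES + duration = 22 + 7 = 29
Successor of A4 is M. ES(M) = max(sum(A), sum(B)) = max(29, 9) = 29
Free float = ES(successor) - EF(current) = 29 - 29 = 0

0


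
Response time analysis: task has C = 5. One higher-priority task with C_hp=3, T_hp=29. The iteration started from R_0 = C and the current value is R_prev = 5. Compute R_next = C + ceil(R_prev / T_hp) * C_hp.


R_next = C + ceil(R_prev / T_hp) * C_hp
ceil(5 / 29) = ceil(0.1724) = 1
Interference = 1 * 3 = 3
R_next = 5 + 3 = 8

8


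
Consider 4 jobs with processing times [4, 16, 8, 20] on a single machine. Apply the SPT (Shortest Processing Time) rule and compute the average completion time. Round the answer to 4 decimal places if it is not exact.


Sort jobs by processing time (SPT order): [4, 8, 16, 20]
Compute completion times sequentially:
  Job 1: processing = 4, completes at 4
  Job 2: processing = 8, completes at 12
  Job 3: processing = 16, completes at 28
  Job 4: processing = 20, completes at 48
Sum of completion times = 92
Average completion time = 92/4 = 23.0

23.0


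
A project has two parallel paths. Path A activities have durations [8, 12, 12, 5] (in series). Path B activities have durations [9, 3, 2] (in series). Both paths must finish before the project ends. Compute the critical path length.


Path A total = 8 + 12 + 12 + 5 = 37
Path B total = 9 + 3 + 2 = 14
Critical path = longest path = max(37, 14) = 37

37


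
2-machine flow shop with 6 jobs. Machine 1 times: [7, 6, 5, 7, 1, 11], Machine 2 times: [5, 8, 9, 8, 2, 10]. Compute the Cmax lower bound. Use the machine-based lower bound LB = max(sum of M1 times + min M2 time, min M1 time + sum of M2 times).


LB1 = sum(M1 times) + min(M2 times) = 37 + 2 = 39
LB2 = min(M1 times) + sum(M2 times) = 1 + 42 = 43
Lower bound = max(LB1, LB2) = max(39, 43) = 43

43


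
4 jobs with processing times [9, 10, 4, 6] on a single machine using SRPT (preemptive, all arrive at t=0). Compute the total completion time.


Since all jobs arrive at t=0, SRPT equals SPT ordering.
SPT order: [4, 6, 9, 10]
Completion times:
  Job 1: p=4, C=4
  Job 2: p=6, C=10
  Job 3: p=9, C=19
  Job 4: p=10, C=29
Total completion time = 4 + 10 + 19 + 29 = 62

62


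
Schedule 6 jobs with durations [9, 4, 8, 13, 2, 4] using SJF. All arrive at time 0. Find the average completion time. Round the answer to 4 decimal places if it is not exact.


SJF order (ascending): [2, 4, 4, 8, 9, 13]
Completion times:
  Job 1: burst=2, C=2
  Job 2: burst=4, C=6
  Job 3: burst=4, C=10
  Job 4: burst=8, C=18
  Job 5: burst=9, C=27
  Job 6: burst=13, C=40
Average completion = 103/6 = 17.1667

17.1667


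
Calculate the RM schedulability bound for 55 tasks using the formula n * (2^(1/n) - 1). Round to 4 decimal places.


Compute 2^(1/55) = 1.0126824244
Subtract 1: 1.0126824244 - 1 = 0.0126824244
Multiply by n: 55 * 0.0126824244 = 0.6975333420
Round to 4 dp: 0.6975

0.6975


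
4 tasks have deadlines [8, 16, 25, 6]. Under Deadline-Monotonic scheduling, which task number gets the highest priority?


Sort tasks by relative deadline (ascending):
  Task 4: deadline = 6
  Task 1: deadline = 8
  Task 2: deadline = 16
  Task 3: deadline = 25
Priority order (highest first): [4, 1, 2, 3]
Highest priority task = 4

4


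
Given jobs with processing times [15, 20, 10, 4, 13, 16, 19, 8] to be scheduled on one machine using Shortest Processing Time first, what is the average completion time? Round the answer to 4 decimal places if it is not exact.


Sort jobs by processing time (SPT order): [4, 8, 10, 13, 15, 16, 19, 20]
Compute completion times sequentially:
  Job 1: processing = 4, completes at 4
  Job 2: processing = 8, completes at 12
  Job 3: processing = 10, completes at 22
  Job 4: processing = 13, completes at 35
  Job 5: processing = 15, completes at 50
  Job 6: processing = 16, completes at 66
  Job 7: processing = 19, completes at 85
  Job 8: processing = 20, completes at 105
Sum of completion times = 379
Average completion time = 379/8 = 47.375

47.375


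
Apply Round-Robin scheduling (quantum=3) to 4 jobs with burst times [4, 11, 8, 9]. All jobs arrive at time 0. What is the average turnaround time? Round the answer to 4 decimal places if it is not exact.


Time quantum = 3
Execution trace:
  J1 runs 3 units, time = 3
  J2 runs 3 units, time = 6
  J3 runs 3 units, time = 9
  J4 runs 3 units, time = 12
  J1 runs 1 units, time = 13
  J2 runs 3 units, time = 16
  J3 runs 3 units, time = 19
  J4 runs 3 units, time = 22
  J2 runs 3 units, time = 25
  J3 runs 2 units, time = 27
  J4 runs 3 units, time = 30
  J2 runs 2 units, time = 32
Finish times: [13, 32, 27, 30]
Average turnaround = 102/4 = 25.5

25.5


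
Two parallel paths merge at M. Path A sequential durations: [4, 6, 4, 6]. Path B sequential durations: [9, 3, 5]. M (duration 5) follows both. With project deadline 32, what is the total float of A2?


Forward pass: ES(A2) = sum of predecessors on chain A = 4
EF = ES + duration = 4 + 6 = 10
Backward pass: LF(M) = deadline = 32; LS(M) = 32 - 5 = 27
LF(A2) = LS(M) - sum(successors on chain A) = 27 - 10 = 17
LS = LF - duration = 17 - 6 = 11
Total float = LS - ES = 11 - 4 = 7

7


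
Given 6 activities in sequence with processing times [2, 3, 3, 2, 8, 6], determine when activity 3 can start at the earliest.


Activity 3 starts after activities 1 through 2 complete.
Predecessor durations: [2, 3]
ES = 2 + 3 = 5

5


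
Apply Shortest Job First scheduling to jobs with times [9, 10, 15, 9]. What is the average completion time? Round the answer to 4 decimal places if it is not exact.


SJF order (ascending): [9, 9, 10, 15]
Completion times:
  Job 1: burst=9, C=9
  Job 2: burst=9, C=18
  Job 3: burst=10, C=28
  Job 4: burst=15, C=43
Average completion = 98/4 = 24.5

24.5


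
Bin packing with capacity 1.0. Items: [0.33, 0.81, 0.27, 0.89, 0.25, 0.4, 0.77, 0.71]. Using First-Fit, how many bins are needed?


Place items sequentially using First-Fit:
  Item 0.33 -> new Bin 1
  Item 0.81 -> new Bin 2
  Item 0.27 -> Bin 1 (now 0.6)
  Item 0.89 -> new Bin 3
  Item 0.25 -> Bin 1 (now 0.85)
  Item 0.4 -> new Bin 4
  Item 0.77 -> new Bin 5
  Item 0.71 -> new Bin 6
Total bins used = 6

6


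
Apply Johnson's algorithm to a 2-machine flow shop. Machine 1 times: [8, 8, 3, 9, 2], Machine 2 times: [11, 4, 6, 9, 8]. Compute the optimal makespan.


Apply Johnson's rule:
  Group 1 (a <= b): [(5, 2, 8), (3, 3, 6), (1, 8, 11), (4, 9, 9)]
  Group 2 (a > b): [(2, 8, 4)]
Optimal job order: [5, 3, 1, 4, 2]
Schedule:
  Job 5: M1 done at 2, M2 done at 10
  Job 3: M1 done at 5, M2 done at 16
  Job 1: M1 done at 13, M2 done at 27
  Job 4: M1 done at 22, M2 done at 36
  Job 2: M1 done at 30, M2 done at 40
Makespan = 40

40


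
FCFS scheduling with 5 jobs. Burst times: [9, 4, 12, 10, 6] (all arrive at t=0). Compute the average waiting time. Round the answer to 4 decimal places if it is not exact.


FCFS order (as given): [9, 4, 12, 10, 6]
Waiting times:
  Job 1: wait = 0
  Job 2: wait = 9
  Job 3: wait = 13
  Job 4: wait = 25
  Job 5: wait = 35
Sum of waiting times = 82
Average waiting time = 82/5 = 16.4

16.4


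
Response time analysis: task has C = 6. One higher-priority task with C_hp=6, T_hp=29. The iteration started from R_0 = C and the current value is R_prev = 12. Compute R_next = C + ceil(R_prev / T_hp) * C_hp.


R_next = C + ceil(R_prev / T_hp) * C_hp
ceil(12 / 29) = ceil(0.4138) = 1
Interference = 1 * 6 = 6
R_next = 6 + 6 = 12
R_next = R_prev, so the iteration has converged (response time = 12).

12


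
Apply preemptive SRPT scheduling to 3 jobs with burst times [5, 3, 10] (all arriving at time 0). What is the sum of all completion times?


Since all jobs arrive at t=0, SRPT equals SPT ordering.
SPT order: [3, 5, 10]
Completion times:
  Job 1: p=3, C=3
  Job 2: p=5, C=8
  Job 3: p=10, C=18
Total completion time = 3 + 8 + 18 = 29

29


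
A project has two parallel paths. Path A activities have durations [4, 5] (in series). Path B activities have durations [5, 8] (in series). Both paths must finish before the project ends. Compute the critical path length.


Path A total = 4 + 5 = 9
Path B total = 5 + 8 = 13
Critical path = longest path = max(9, 13) = 13

13


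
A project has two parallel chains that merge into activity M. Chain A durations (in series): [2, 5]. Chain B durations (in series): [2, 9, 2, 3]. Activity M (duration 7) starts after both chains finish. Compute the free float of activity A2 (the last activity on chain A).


ES(A2) = sum of predecessors on chain A = 2
EF(A2) = ES + duration = 2 + 5 = 7
Successor of A2 is M. ES(M) = max(sum(A), sum(B)) = max(7, 16) = 16
Free float = ES(successor) - EF(current) = 16 - 7 = 9

9


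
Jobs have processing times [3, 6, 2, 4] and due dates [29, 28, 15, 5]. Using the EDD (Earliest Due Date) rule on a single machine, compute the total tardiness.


Sort by due date (EDD order): [(4, 5), (2, 15), (6, 28), (3, 29)]
Compute completion times and tardiness:
  Job 1: p=4, d=5, C=4, tardiness=max(0,4-5)=0
  Job 2: p=2, d=15, C=6, tardiness=max(0,6-15)=0
  Job 3: p=6, d=28, C=12, tardiness=max(0,12-28)=0
  Job 4: p=3, d=29, C=15, tardiness=max(0,15-29)=0
Total tardiness = 0

0


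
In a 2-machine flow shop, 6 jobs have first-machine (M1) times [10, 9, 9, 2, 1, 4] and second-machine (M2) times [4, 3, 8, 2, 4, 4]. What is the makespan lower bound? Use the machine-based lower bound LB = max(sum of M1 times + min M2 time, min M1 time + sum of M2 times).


LB1 = sum(M1 times) + min(M2 times) = 35 + 2 = 37
LB2 = min(M1 times) + sum(M2 times) = 1 + 25 = 26
Lower bound = max(LB1, LB2) = max(37, 26) = 37

37


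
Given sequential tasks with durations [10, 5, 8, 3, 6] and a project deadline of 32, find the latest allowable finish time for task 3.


LF(activity 3) = deadline - sum of successor durations
Successors: activities 4 through 5 with durations [3, 6]
Sum of successor durations = 9
LF = 32 - 9 = 23

23


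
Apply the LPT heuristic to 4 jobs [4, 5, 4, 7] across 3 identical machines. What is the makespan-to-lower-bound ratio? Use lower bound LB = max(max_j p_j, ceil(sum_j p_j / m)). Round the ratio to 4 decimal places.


LPT order: [7, 5, 4, 4]
Machine loads after assignment: [7, 5, 8]
LPT makespan = 8
Lower bound = max(max_job, ceil(total/3)) = max(7, 7) = 7
Ratio = 8 / 7 = 1.1429

1.1429


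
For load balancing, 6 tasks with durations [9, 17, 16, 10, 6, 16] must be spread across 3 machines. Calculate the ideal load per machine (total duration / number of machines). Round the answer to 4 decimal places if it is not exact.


Total processing time = 9 + 17 + 16 + 10 + 6 + 16 = 74
Number of machines = 3
Ideal balanced load = 74 / 3 = 24.6667

24.6667


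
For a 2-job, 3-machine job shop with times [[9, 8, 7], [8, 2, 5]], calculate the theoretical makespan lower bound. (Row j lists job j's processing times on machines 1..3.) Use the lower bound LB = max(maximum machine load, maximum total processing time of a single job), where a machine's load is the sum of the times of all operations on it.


Machine loads:
  Machine 1: 9 + 8 = 17
  Machine 2: 8 + 2 = 10
  Machine 3: 7 + 5 = 12
Max machine load = 17
Job totals:
  Job 1: 24
  Job 2: 15
Max job total = 24
Lower bound = max(17, 24) = 24

24


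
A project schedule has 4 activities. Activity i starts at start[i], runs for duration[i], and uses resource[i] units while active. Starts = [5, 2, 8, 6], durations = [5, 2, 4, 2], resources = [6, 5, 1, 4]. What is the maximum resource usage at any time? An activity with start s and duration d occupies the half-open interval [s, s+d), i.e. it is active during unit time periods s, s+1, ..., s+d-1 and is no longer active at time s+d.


Each activity i is active on [start_i, start_i + duration_i).
Compute total resource usage per time slot:
  t=0: active resources = [], total = 0
  t=1: active resources = [], total = 0
  t=2: active resources = [5], total = 5
  t=3: active resources = [5], total = 5
  t=4: active resources = [], total = 0
  t=5: active resources = [6], total = 6
  t=6: active resources = [6, 4], total = 10
  t=7: active resources = [6, 4], total = 10
  t=8: active resources = [6, 1], total = 7
  t=9: active resources = [6, 1], total = 7
  t=10: active resources = [1], total = 1
  t=11: active resources = [1], total = 1
Peak resource demand = 10

10


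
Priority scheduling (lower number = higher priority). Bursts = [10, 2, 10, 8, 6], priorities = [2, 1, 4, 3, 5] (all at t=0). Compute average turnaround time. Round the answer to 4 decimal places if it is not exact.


Sort by priority (ascending = highest first):
Order: [(1, 2), (2, 10), (3, 8), (4, 10), (5, 6)]
Completion times:
  Priority 1, burst=2, C=2
  Priority 2, burst=10, C=12
  Priority 3, burst=8, C=20
  Priority 4, burst=10, C=30
  Priority 5, burst=6, C=36
Average turnaround = 100/5 = 20.0

20.0


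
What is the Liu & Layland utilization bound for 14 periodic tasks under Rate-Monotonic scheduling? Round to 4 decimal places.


Compute 2^(1/14) = 1.0507566387
Subtract 1: 1.0507566387 - 1 = 0.0507566387
Multiply by n: 14 * 0.0507566387 = 0.7105929418
Round to 4 dp: 0.7106

0.7106


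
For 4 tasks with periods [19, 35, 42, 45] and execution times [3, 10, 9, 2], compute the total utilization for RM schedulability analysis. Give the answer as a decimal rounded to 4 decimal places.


Compute individual utilizations (exact fractions):
  Task 1: C/T = 3/19 (approx. 0.1579)
  Task 2: C/T = 10/35 = 2/7 (approx. 0.2857)
  Task 3: C/T = 9/42 = 3/14 (approx. 0.2143)
  Task 4: C/T = 2/45 (approx. 0.0444)
Total utilization U = 3/19 + 2/7 + 3/14 + 2/45 = 1201/1710
Rounded to 4 decimal places: U = 0.7023
RM (Liu & Layland) bound for 4 tasks = 0.756828; compare with U = 1201/1710 (approx. 0.702339)
U <= bound, so schedulable by RM sufficient condition.

0.7023


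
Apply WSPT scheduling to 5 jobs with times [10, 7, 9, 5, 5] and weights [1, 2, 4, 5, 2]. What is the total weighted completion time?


Compute p/w ratios and sort ascending (WSPT): [(5, 5), (9, 4), (5, 2), (7, 2), (10, 1)]
Compute weighted completion times:
  Job (p=5,w=5): C=5, w*C=5*5=25
  Job (p=9,w=4): C=14, w*C=4*14=56
  Job (p=5,w=2): C=19, w*C=2*19=38
  Job (p=7,w=2): C=26, w*C=2*26=52
  Job (p=10,w=1): C=36, w*C=1*36=36
Total weighted completion time = 207

207
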